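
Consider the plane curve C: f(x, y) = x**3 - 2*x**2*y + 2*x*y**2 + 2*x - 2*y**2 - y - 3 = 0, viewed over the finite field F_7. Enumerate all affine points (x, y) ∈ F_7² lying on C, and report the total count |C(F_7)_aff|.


Affine F_7-points: {(1, 0), (2, 3), (2, 5), (3, 5), (4, 1), (5, 4), (5, 5), (6, 2), (6, 6)}; count = 9.

For each of the 49 pairs (x, y) ∈ F_7², evaluate f(x, y) mod 7. Record the zeros.
  x = 0: [0↦4, 1↦1, 2↦1, 3↦4, 4↦3, 5↦5, 6↦3]  zeros at y ∈ ∅
  x = 1: [0↦0, 1↦4, 2↦1, 3↦5, 4↦2, 5↦6, 6↦3]  zeros at y ∈ {0}
  x = 2: [0↦2, 1↦2, 2↦6, 3↦0, 4↦5, 5↦0, 6↦6]  zeros at y ∈ {3, 5}
  x = 3: [0↦2, 1↦1, 2↦1, 3↦2, 4↦4, 5↦0, 6↦4]  zeros at y ∈ {5}
  x = 4: [0↦6, 1↦0, 2↦6, 3↦3, 4↦5, 5↦5, 6↦3]  zeros at y ∈ {1}
  x = 5: [0↦6, 1↦5, 2↦6, 3↦2, 4↦0, 5↦0, 6↦2]  zeros at y ∈ {4, 5}
  x = 6: [0↦1, 1↦1, 2↦0, 3↦5, 4↦2, 5↦5, 6↦0]  zeros at y ∈ {2, 6}
Collecting zeros: affine points = {(1, 0), (2, 3), (2, 5), (3, 5), (4, 1), (5, 4), (5, 5), (6, 2), (6, 6)}.
Total count |C(F_7)_aff| = 9.


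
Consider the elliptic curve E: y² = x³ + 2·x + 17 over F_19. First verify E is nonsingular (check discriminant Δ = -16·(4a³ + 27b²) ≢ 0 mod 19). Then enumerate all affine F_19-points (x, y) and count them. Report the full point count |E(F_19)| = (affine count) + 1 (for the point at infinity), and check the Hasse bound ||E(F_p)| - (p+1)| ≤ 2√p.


Affine points = {(0, 6), (0, 13), (1, 1), (1, 18), (5, 0), (6, 6), (6, 13), (9, 2), (9, 17), (10, 7), (10, 12), (13, 6), (13, 13), (17, 9), (17, 10)}; affine count = 15; |E(F_19)| = 16.

Discriminant check: Δ ∝ 4a³ + 27b² = 4·2³ + 27·17² = 4·8 + 27·289 ≡ 7 (mod 19). Nonzero ⇒ E is nonsingular.
For each x ∈ F_19, compute rhs = x³ + 2·x + 17 mod 19, then count y ∈ F_19 with y² ≡ rhs.
  x = 0: rhs = 17, matching y values: 6, 13 (2 points).
  x = 1: rhs = 1, matching y values: 1, 18 (2 points).
  x = 2: rhs = 10, matching y values: none (0 points).
  x = 3: rhs = 12, matching y values: none (0 points).
  x = 4: rhs = 13, matching y values: none (0 points).
  x = 5: rhs = 0, matching y values: 0 (1 points).
  x = 6: rhs = 17, matching y values: 6, 13 (2 points).
  x = 7: rhs = 13, matching y values: none (0 points).
  x = 8: rhs = 13, matching y values: none (0 points).
  x = 9: rhs = 4, matching y values: 2, 17 (2 points).
  x = 10: rhs = 11, matching y values: 7, 12 (2 points).
  x = 11: rhs = 2, matching y values: none (0 points).
  x = 12: rhs = 2, matching y values: none (0 points).
  x = 13: rhs = 17, matching y values: 6, 13 (2 points).
  x = 14: rhs = 15, matching y values: none (0 points).
  x = 15: rhs = 2, matching y values: none (0 points).
  x = 16: rhs = 3, matching y values: none (0 points).
  x = 17: rhs = 5, matching y values: 9, 10 (2 points).
  x = 18: rhs = 14, matching y values: none (0 points).
Total affine count: 15.
Full point count |E(F_19)| = 15 + 1 = 16.
Hasse bound: |16 − (19+1)| = |-4| = 4 ≤ 2√19 ≈ 8.7178 ✓.


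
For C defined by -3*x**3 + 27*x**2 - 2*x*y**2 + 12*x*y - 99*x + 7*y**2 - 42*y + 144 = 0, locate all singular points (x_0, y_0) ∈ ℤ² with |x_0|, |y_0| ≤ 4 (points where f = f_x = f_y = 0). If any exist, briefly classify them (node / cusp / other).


Singular points: {(3, 3)}; classification: cusp.

Compute partial derivatives:
  f_x = -9*x**2 + 54*x - 2*y**2 + 12*y - 99.
  f_y = -4*x*y + 12*x + 14*y - 42.
Scan x_0 ∈ {−4, ..., 4}. For each x_0, f_y(x_0, y) is a polynomial in y; find its integer roots y ∈ {−4, ..., 4}, then test f_x and f at those candidates.
  x = -4: f_y(-4, y) = 30*y - 90; vanishes at y ∈ {3}. (-4, 3): f_x = -441 ≠ 0.
  x = -3: f_y(-3, y) = 26*y - 78; vanishes at y ∈ {3}. (-3, 3): f_x = -324 ≠ 0.
  x = -2: f_y(-2, y) = 22*y - 66; vanishes at y ∈ {3}. (-2, 3): f_x = -225 ≠ 0.
  x = -1: f_y(-1, y) = 18*y - 54; vanishes at y ∈ {3}. (-1, 3): f_x = -144 ≠ 0.
  x = 0: f_y(0, y) = 14*y - 42; vanishes at y ∈ {3}. (0, 3): f_x = -81 ≠ 0.
  x = 1: f_y(1, y) = 10*y - 30; vanishes at y ∈ {3}. (1, 3): f_x = -36 ≠ 0.
  x = 2: f_y(2, y) = 6*y - 18; vanishes at y ∈ {3}. (2, 3): f_x = -9 ≠ 0.
  x = 3: f_y(3, y) = 2*y - 6; vanishes at y ∈ {3}. (3, 3): f_x = 0, f = 0 — SINGULAR.
  x = 4: f_y(4, y) = 6 - 2*y; vanishes at y ∈ {3}. (4, 3): f_x = -9 ≠ 0.
Only singular point on the grid: (3, 3).
Classify: substitute x = 3 + u, y = 3 + v and expand: f = -3*u**3 - 2*u*v**2 + v**2.
No constant or linear terms (consistent with a singular point). Quadratic part: v**2. Cubic part: -3*u**3 - 2*u*v**2.
The quadratic part v**2 is a perfect square, so there is a single (double) tangent line v = 0, i.e. y = 3. Restricting the cubic part to that line (v = 0) leaves -3*u**3 ≠ 0, so f is not divisible by v and the branch is v² ≈ 3*u**3 to lowest order — this is a cusp.
Classification: cusp.


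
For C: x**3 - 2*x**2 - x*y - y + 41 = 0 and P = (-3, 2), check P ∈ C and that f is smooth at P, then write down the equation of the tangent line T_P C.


Tangent line at P: 37*x + 2*y + 107 = 0.

Step 1: f(-3, 2) = 0, so P lies on C.
Step 2: partial derivatives
  f_x(x, y) = 3*x**2 - 4*x - y, f_y(x, y) = -x - 1.
  f_x(P) = 37, f_y(P) = 2 (gradient nonzero, so P is smooth).
Step 3: tangent line at P: 37·(x − -3) + 2·(y − 2) = 0.
Expanding: 37*x + 2*y + 107 = 0.


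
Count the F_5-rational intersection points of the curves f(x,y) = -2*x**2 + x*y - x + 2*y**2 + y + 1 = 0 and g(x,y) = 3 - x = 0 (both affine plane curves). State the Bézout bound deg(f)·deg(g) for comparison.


Common zeros: {(3, 0), (3, 3)}; count = 2; Bézout bound = 2.

deg(f) = 2, deg(g) = 1, so Bézout bound = 2.
Scan x ∈ F_5. For each x, list the y ∈ F_5 with f(x, y) ≡ 0 and those with g(x, y) ≡ 0 (mod 5); the common zeros in that column are the intersection.
  x = 0: f ≡ 0 at y ∈ ∅; g ≡ 0 at y ∈ ∅; common: ∅.
  x = 1: f ≡ 0 at y ∈ {2}; g ≡ 0 at y ∈ ∅; common: ∅.
  x = 2: f ≡ 0 at y ∈ {2, 4}; g ≡ 0 at y ∈ ∅; common: ∅.
  x = 3: f ≡ 0 at y ∈ {0, 3}; g ≡ 0 at y ∈ {0, 1, 2, 3, 4}; common: {0, 3}.
  x = 4: f ≡ 0 at y ∈ {0}; g ≡ 0 at y ∈ ∅; common: ∅.
Collecting: common zeros = {(3, 0), (3, 3)}, so the count is 2.
Comparison with the Bézout bound: 2 ≤ 2 = deg(f)·deg(g), as expected for curves with no common component (the bound is attained).


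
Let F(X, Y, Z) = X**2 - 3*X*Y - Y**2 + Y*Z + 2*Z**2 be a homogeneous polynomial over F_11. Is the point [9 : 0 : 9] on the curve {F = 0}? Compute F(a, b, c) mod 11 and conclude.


F(9,0,9) ≡ 1 (mod 11); P is NOT on the curve.

Evaluate F(9, 0, 9) term-by-term (mod 11).
  X**2 ↦ 1·81·1·1 = 81
  -3*X*Y ↦ -3·9·0·1 = 0
  -Y**2 ↦ -1·1·0·1 = 0
  Y*Z ↦ 1·1·0·9 = 0
  2*Z**2 ↦ 2·1·1·81 = 162
Sum: F(9, 0, 9) = (81) + (0) + (0) + (0) + (162) = 243.
Reducing mod 11: 243 ≡ 1 (mod 11).
Since F(a, b, c) ≡ 1 ≠ 0 (mod 11), P does NOT lie on the curve.


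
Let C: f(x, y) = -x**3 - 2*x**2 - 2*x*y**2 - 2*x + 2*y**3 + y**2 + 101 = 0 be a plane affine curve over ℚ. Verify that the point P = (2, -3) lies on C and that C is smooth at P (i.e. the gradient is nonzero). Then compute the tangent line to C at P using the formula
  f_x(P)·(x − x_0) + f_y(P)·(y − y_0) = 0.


Tangent line at P: -40*x + 72*y + 296 = 0.

Step 1: f(2, -3) = 0, so P lies on C.
Step 2: partial derivatives
  f_x(x, y) = -3*x**2 - 4*x - 2*y**2 - 2, f_y(x, y) = -4*x*y + 6*y**2 + 2*y.
  f_x(P) = -40, f_y(P) = 72 (gradient nonzero, so P is smooth).
Step 3: tangent line at P: -40·(x − 2) + 72·(y − -3) = 0.
Expanding: -40*x + 72*y + 296 = 0.


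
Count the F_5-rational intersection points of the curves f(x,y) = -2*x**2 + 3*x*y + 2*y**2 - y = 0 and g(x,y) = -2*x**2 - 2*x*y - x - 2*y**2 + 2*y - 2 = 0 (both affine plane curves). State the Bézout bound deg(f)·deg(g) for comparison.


Common zeros: ∅; count = 0; Bézout bound = 4.

deg(f) = 2, deg(g) = 2, so Bézout bound = 4.
Scan x ∈ F_5. For each x, list the y ∈ F_5 with f(x, y) ≡ 0 and those with g(x, y) ≡ 0 (mod 5); the common zeros in that column are the intersection.
  x = 0: f ≡ 0 at y ∈ {0, 3}; g ≡ 0 at y ∈ ∅; common: ∅.
  x = 1: f ≡ 0 at y ∈ {2}; g ≡ 0 at y ∈ {0}; common: ∅.
  x = 2: f ≡ 0 at y ∈ {2, 3}; g ≡ 0 at y ∈ ∅; common: ∅.
  x = 3: f ≡ 0 at y ∈ ∅; g ≡ 0 at y ∈ ∅; common: ∅.
  x = 4: f ≡ 0 at y ∈ ∅; g ≡ 0 at y ∈ ∅; common: ∅.
Collecting: common zeros = ∅, so the count is 0.
Comparison with the Bézout bound: 0 ≤ 4 = deg(f)·deg(g), as expected for curves with no common component (the affine F_5-count falls short of the bound because intersections may lie at infinity, over extension fields, or carry multiplicity).


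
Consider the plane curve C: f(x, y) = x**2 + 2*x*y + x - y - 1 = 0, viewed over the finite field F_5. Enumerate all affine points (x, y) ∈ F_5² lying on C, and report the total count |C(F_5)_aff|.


Affine F_5-points: {(0, 4), (1, 4), (2, 0), (4, 3)}; count = 4.

For each of the 25 pairs (x, y) ∈ F_5², evaluate f(x, y) mod 5. Record the zeros.
  x = 0: [0↦4, 1↦3, 2↦2, 3↦1, 4↦0]  zeros at y ∈ {4}
  x = 1: [0↦1, 1↦2, 2↦3, 3↦4, 4↦0]  zeros at y ∈ {4}
  x = 2: [0↦0, 1↦3, 2↦1, 3↦4, 4↦2]  zeros at y ∈ {0}
  x = 3: [0↦1, 1↦1, 2↦1, 3↦1, 4↦1]  zeros at y ∈ ∅
  x = 4: [0↦4, 1↦1, 2↦3, 3↦0, 4↦2]  zeros at y ∈ {3}
Collecting zeros: affine points = {(0, 4), (1, 4), (2, 0), (4, 3)}.
Total count |C(F_5)_aff| = 4.


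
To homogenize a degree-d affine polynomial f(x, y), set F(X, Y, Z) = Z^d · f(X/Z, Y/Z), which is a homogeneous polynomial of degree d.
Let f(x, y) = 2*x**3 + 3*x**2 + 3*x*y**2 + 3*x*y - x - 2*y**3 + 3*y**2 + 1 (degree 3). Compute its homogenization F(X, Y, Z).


F(X, Y, Z) = 2*X**3 + 3*X**2*Z + 3*X*Y**2 + 3*X*Y*Z - X*Z**2 - 2*Y**3 + 3*Y**2*Z + Z**3

deg(f) = 3.
Substitute x = X/Z, y = Y/Z into f, then multiply by Z^3.
  monomial 2·x^3·y^0 ↦ 2·X^3·Y^0·Z^0.
  monomial 3·x^2·y^0 ↦ 3·X^2·Y^0·Z^1.
  monomial 3·x^1·y^2 ↦ 3·X^1·Y^2·Z^0.
  monomial 3·x^1·y^1 ↦ 3·X^1·Y^1·Z^1.
  monomial -1·x^1·y^0 ↦ -1·X^1·Y^0·Z^2.
  monomial -2·x^0·y^3 ↦ -2·X^0·Y^3·Z^0.
  monomial 3·x^0·y^2 ↦ 3·X^0·Y^2·Z^1.
  monomial 1·x^0·y^0 ↦ 1·X^0·Y^0·Z^3.
Collecting: F(X, Y, Z) = 2*X**3 + 3*X**2*Z + 3*X*Y**2 + 3*X*Y*Z - X*Z**2 - 2*Y**3 + 3*Y**2*Z + Z**3.


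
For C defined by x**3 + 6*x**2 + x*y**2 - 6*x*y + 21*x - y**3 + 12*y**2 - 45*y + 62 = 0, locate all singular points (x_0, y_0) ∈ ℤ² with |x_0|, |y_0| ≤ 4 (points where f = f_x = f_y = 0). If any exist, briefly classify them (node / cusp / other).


Singular points: {(-2, 3)}; classification: cusp.

Compute partial derivatives:
  f_x = 3*x**2 + 12*x + y**2 - 6*y + 21.
  f_y = 2*x*y - 6*x - 3*y**2 + 24*y - 45.
Scan x_0 ∈ {−4, ..., 4}. For each x_0, f_y(x_0, y) is a polynomial in y; find its integer roots y ∈ {−4, ..., 4}, then test f_x and f at those candidates.
  x = -4: f_y(-4, y) = -3*y**2 + 16*y - 21; vanishes at y ∈ {3}. (-4, 3): f_x = 12 ≠ 0.
  x = -3: f_y(-3, y) = -3*y**2 + 18*y - 27; vanishes at y ∈ {3}. (-3, 3): f_x = 3 ≠ 0.
  x = -2: f_y(-2, y) = -3*y**2 + 20*y - 33; vanishes at y ∈ {3}. (-2, 3): f_x = 0, f = 0 — SINGULAR.
  x = -1: f_y(-1, y) = -3*y**2 + 22*y - 39; vanishes at y ∈ {3}. (-1, 3): f_x = 3 ≠ 0.
  x = 0: f_y(0, y) = -3*y**2 + 24*y - 45; vanishes at y ∈ {3}. (0, 3): f_x = 12 ≠ 0.
  x = 1: f_y(1, y) = -3*y**2 + 26*y - 51; vanishes at y ∈ {3}. (1, 3): f_x = 27 ≠ 0.
  x = 2: f_y(2, y) = -3*y**2 + 28*y - 57; vanishes at y ∈ {3}. (2, 3): f_x = 48 ≠ 0.
  x = 3: f_y(3, y) = -3*y**2 + 30*y - 63; vanishes at y ∈ {3}. (3, 3): f_x = 75 ≠ 0.
  x = 4: f_y(4, y) = -3*y**2 + 32*y - 69; vanishes at y ∈ {3}. (4, 3): f_x = 108 ≠ 0.
Only singular point on the grid: (-2, 3).
Classify: substitute x = -2 + u, y = 3 + v and expand: f = u**3 + u*v**2 - v**3 + v**2.
No constant or linear terms (consistent with a singular point). Quadratic part: v**2. Cubic part: u**3 + u*v**2 - v**3.
The quadratic part v**2 is a perfect square, so there is a single (double) tangent line v = 0, i.e. y = 3. Restricting the cubic part to that line (v = 0) leaves u**3 ≠ 0, so f is not divisible by v and the branch is v² ≈ -u**3 to lowest order — this is a cusp.
Classification: cusp.


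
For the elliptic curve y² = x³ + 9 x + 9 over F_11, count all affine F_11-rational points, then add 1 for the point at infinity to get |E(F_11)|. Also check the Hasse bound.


Affine points = {(0, 3), (0, 8), (5, 5), (5, 6), (6, 2), (6, 9), (9, 4), (9, 7)}; affine count = 8; |E(F_11)| = 9.

Discriminant check: Δ ∝ 4a³ + 27b² = 4·9³ + 27·9² = 4·729 + 27·81 ≡ 10 (mod 11). Nonzero ⇒ E is nonsingular.
For each x ∈ F_11, compute rhs = x³ + 9·x + 9 mod 11, then count y ∈ F_11 with y² ≡ rhs.
  x = 0: rhs = 9, matching y values: 3, 8 (2 points).
  x = 1: rhs = 8, matching y values: none (0 points).
  x = 2: rhs = 2, matching y values: none (0 points).
  x = 3: rhs = 8, matching y values: none (0 points).
  x = 4: rhs = 10, matching y values: none (0 points).
  x = 5: rhs = 3, matching y values: 5, 6 (2 points).
  x = 6: rhs = 4, matching y values: 2, 9 (2 points).
  x = 7: rhs = 8, matching y values: none (0 points).
  x = 8: rhs = 10, matching y values: none (0 points).
  x = 9: rhs = 5, matching y values: 4, 7 (2 points).
  x = 10: rhs = 10, matching y values: none (0 points).
Total affine count: 8.
Full point count |E(F_11)| = 8 + 1 = 9.
Hasse bound: |9 − (11+1)| = |-3| = 3 ≤ 2√11 ≈ 6.6332 ✓.


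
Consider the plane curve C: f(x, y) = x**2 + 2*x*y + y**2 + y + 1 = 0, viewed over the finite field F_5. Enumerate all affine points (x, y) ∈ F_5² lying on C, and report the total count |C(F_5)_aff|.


Affine F_5-points: {(1, 3), (1, 4), (2, 0), (3, 0), (3, 3)}; count = 5.

For each of the 25 pairs (x, y) ∈ F_5², evaluate f(x, y) mod 5. Record the zeros.
  x = 0: [0↦1, 1↦3, 2↦2, 3↦3, 4↦1]  zeros at y ∈ ∅
  x = 1: [0↦2, 1↦1, 2↦2, 3↦0, 4↦0]  zeros at y ∈ {3, 4}
  x = 2: [0↦0, 1↦1, 2↦4, 3↦4, 4↦1]  zeros at y ∈ {0}
  x = 3: [0↦0, 1↦3, 2↦3, 3↦0, 4↦4]  zeros at y ∈ {0, 3}
  x = 4: [0↦2, 1↦2, 2↦4, 3↦3, 4↦4]  zeros at y ∈ ∅
Collecting zeros: affine points = {(1, 3), (1, 4), (2, 0), (3, 0), (3, 3)}.
Total count |C(F_5)_aff| = 5.


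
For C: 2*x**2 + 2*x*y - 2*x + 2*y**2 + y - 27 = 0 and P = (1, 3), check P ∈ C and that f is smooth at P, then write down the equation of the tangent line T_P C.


Tangent line at P: 8*x + 15*y - 53 = 0.

Step 1: f(1, 3) = 0, so P lies on C.
Step 2: partial derivatives
  f_x(x, y) = 4*x + 2*y - 2, f_y(x, y) = 2*x + 4*y + 1.
  f_x(P) = 8, f_y(P) = 15 (gradient nonzero, so P is smooth).
Step 3: tangent line at P: 8·(x − 1) + 15·(y − 3) = 0.
Expanding: 8*x + 15*y - 53 = 0.


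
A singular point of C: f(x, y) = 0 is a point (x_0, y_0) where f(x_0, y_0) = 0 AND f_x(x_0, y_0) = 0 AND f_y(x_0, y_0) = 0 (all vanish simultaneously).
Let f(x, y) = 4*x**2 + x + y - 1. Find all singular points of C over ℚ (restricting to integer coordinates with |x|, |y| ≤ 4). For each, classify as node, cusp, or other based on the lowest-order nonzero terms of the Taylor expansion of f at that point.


No singular points in the scanned grid; C is smooth there.

Compute partial derivatives:
  f_x = 8*x + 1.
  f_y = 1.
f_y = 1 is a nonzero constant, so f_y never vanishes: no point (x, y) can satisfy f = f_x = f_y = 0. In particular no (x, y) ∈ {−4, ..., 4}² is singular; the curve is smooth.


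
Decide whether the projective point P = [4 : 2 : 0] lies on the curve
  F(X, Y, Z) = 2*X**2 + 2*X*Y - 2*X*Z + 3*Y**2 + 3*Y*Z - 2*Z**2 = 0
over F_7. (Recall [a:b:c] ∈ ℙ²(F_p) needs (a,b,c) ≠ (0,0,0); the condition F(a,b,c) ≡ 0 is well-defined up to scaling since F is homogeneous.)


F(4,2,0) ≡ 4 (mod 7); P is NOT on the curve.

Evaluate F(4, 2, 0) term-by-term (mod 7).
  2*X**2 ↦ 2·16·1·1 = 32
  2*X*Y ↦ 2·4·2·1 = 16
  -2*X*Z ↦ -2·4·1·0 = 0
  3*Y**2 ↦ 3·1·4·1 = 12
  3*Y*Z ↦ 3·1·2·0 = 0
  -2*Z**2 ↦ -2·1·1·0 = 0
Sum: F(4, 2, 0) = (32) + (16) + (0) + (12) + (0) + (0) = 60.
Reducing mod 7: 60 ≡ 4 (mod 7).
Since F(a, b, c) ≡ 4 ≠ 0 (mod 7), P does NOT lie on the curve.


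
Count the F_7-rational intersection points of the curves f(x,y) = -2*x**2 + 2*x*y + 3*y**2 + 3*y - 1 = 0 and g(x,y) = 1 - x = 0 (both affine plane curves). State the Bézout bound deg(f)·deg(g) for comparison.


Common zeros: ∅; count = 0; Bézout bound = 2.

deg(f) = 2, deg(g) = 1, so Bézout bound = 2.
Scan x ∈ F_7. For each x, list the y ∈ F_7 with f(x, y) ≡ 0 and those with g(x, y) ≡ 0 (mod 7); the common zeros in that column are the intersection.
  x = 0: f ≡ 0 at y ∈ {3}; g ≡ 0 at y ∈ ∅; common: ∅.
  x = 1: f ≡ 0 at y ∈ ∅; g ≡ 0 at y ∈ {0, 1, 2, 3, 4, 5, 6}; common: ∅.
  x = 2: f ≡ 0 at y ∈ ∅; g ≡ 0 at y ∈ ∅; common: ∅.
  x = 3: f ≡ 0 at y ∈ {1, 3}; g ≡ 0 at y ∈ ∅; common: ∅.
  x = 4: f ≡ 0 at y ∈ ∅; g ≡ 0 at y ∈ ∅; common: ∅.
  x = 5: f ≡ 0 at y ∈ {1, 4}; g ≡ 0 at y ∈ ∅; common: ∅.
  x = 6: f ≡ 0 at y ∈ {4, 5}; g ≡ 0 at y ∈ ∅; common: ∅.
Collecting: common zeros = ∅, so the count is 0.
Comparison with the Bézout bound: 0 ≤ 2 = deg(f)·deg(g), as expected for curves with no common component (the affine F_7-count falls short of the bound because intersections may lie at infinity, over extension fields, or carry multiplicity).


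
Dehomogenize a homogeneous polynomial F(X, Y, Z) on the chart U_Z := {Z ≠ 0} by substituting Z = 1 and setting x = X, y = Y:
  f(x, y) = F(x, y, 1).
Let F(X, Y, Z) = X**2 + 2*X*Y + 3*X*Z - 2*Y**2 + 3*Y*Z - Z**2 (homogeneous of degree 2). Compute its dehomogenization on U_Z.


f(x, y) = x**2 + 2*x*y + 3*x - 2*y**2 + 3*y - 1

On U_Z we set Z = 1. Each monomial c·X^i·Y^j·Z^k in F becomes c·x^i·y^j·1^k = c·x^i·y^j.
Substituting Z = 1: F(X, Y, 1) = x**2 + 2*x*y + 3*x - 2*y**2 + 3*y - 1.
Note: deg(f) ≤ deg(F) = 2; strict inequality happens when F is divisible by Z (lost terms).


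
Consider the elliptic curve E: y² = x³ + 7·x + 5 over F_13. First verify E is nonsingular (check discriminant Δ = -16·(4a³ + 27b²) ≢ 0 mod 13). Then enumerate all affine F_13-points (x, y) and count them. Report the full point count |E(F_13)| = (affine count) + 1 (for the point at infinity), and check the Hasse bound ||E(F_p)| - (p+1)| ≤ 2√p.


Affine points = {(1, 0), (2, 1), (2, 12), (3, 1), (3, 12), (5, 3), (5, 10), (6, 4), (6, 9), (8, 1), (8, 12), (9, 2), (9, 11), (10, 3), (10, 10), (11, 3), (11, 10), (12, 6), (12, 7)}; affine count = 19; |E(F_13)| = 20.

Discriminant check: Δ ∝ 4a³ + 27b² = 4·7³ + 27·5² = 4·343 + 27·25 ≡ 6 (mod 13). Nonzero ⇒ E is nonsingular.
For each x ∈ F_13, compute rhs = x³ + 7·x + 5 mod 13, then count y ∈ F_13 with y² ≡ rhs.
  x = 0: rhs = 5, matching y values: none (0 points).
  x = 1: rhs = 0, matching y values: 0 (1 points).
  x = 2: rhs = 1, matching y values: 1, 12 (2 points).
  x = 3: rhs = 1, matching y values: 1, 12 (2 points).
  x = 4: rhs = 6, matching y values: none (0 points).
  x = 5: rhs = 9, matching y values: 3, 10 (2 points).
  x = 6: rhs = 3, matching y values: 4, 9 (2 points).
  x = 7: rhs = 7, matching y values: none (0 points).
  x = 8: rhs = 1, matching y values: 1, 12 (2 points).
  x = 9: rhs = 4, matching y values: 2, 11 (2 points).
  x = 10: rhs = 9, matching y values: 3, 10 (2 points).
  x = 11: rhs = 9, matching y values: 3, 10 (2 points).
  x = 12: rhs = 10, matching y values: 6, 7 (2 points).
Total affine count: 19.
Full point count |E(F_13)| = 19 + 1 = 20.
Hasse bound: |20 − (13+1)| = |6| = 6 ≤ 2√13 ≈ 7.2111 ✓.


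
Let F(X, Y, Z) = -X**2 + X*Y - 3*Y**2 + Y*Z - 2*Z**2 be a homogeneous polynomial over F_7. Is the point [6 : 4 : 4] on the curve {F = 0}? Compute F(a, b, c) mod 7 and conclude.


F(6,4,4) ≡ 1 (mod 7); P is NOT on the curve.

Evaluate F(6, 4, 4) term-by-term (mod 7).
  -X**2 ↦ -1·36·1·1 = -36
  X*Y ↦ 1·6·4·1 = 24
  -3*Y**2 ↦ -3·1·16·1 = -48
  Y*Z ↦ 1·1·4·4 = 16
  -2*Z**2 ↦ -2·1·1·16 = -32
Sum: F(6, 4, 4) = (-36) + (24) + (-48) + (16) + (-32) = -76.
Reducing mod 7: -76 ≡ 1 (mod 7).
Since F(a, b, c) ≡ 1 ≠ 0 (mod 7), P does NOT lie on the curve.


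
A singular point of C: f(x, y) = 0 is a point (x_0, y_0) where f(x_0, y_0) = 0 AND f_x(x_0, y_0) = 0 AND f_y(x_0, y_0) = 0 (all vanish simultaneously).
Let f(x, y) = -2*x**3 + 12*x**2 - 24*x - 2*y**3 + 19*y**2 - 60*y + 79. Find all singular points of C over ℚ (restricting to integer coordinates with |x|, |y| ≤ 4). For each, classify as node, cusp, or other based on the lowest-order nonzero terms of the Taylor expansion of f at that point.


Singular points: {(2, 3)}; classification: cusp.

Compute partial derivatives:
  f_x = -6*x**2 + 24*x - 24.
  f_y = -6*y**2 + 38*y - 60.
Scan x_0 ∈ {−4, ..., 4}. For each x_0, f_y(x_0, y) is a polynomial in y; find its integer roots y ∈ {−4, ..., 4}, then test f_x and f at those candidates.
  x = -4: f_y(-4, y) = -6*y**2 + 38*y - 60; vanishes at y ∈ {3}. (-4, 3): f_x = -216 ≠ 0.
  x = -3: f_y(-3, y) = -6*y**2 + 38*y - 60; vanishes at y ∈ {3}. (-3, 3): f_x = -150 ≠ 0.
  x = -2: f_y(-2, y) = -6*y**2 + 38*y - 60; vanishes at y ∈ {3}. (-2, 3): f_x = -96 ≠ 0.
  x = -1: f_y(-1, y) = -6*y**2 + 38*y - 60; vanishes at y ∈ {3}. (-1, 3): f_x = -54 ≠ 0.
  x = 0: f_y(0, y) = -6*y**2 + 38*y - 60; vanishes at y ∈ {3}. (0, 3): f_x = -24 ≠ 0.
  x = 1: f_y(1, y) = -6*y**2 + 38*y - 60; vanishes at y ∈ {3}. (1, 3): f_x = -6 ≠ 0.
  x = 2: f_y(2, y) = -6*y**2 + 38*y - 60; vanishes at y ∈ {3}. (2, 3): f_x = 0, f = 0 — SINGULAR.
  x = 3: f_y(3, y) = -6*y**2 + 38*y - 60; vanishes at y ∈ {3}. (3, 3): f_x = -6 ≠ 0.
  x = 4: f_y(4, y) = -6*y**2 + 38*y - 60; vanishes at y ∈ {3}. (4, 3): f_x = -24 ≠ 0.
Only singular point on the grid: (2, 3).
Classify: substitute x = 2 + u, y = 3 + v and expand: f = -2*u**3 - 2*v**3 + v**2.
No constant or linear terms (consistent with a singular point). Quadratic part: v**2. Cubic part: -2*u**3 - 2*v**3.
The quadratic part v**2 is a perfect square, so there is a single (double) tangent line v = 0, i.e. y = 3. Restricting the cubic part to that line (v = 0) leaves -2*u**3 ≠ 0, so f is not divisible by v and the branch is v² ≈ 2*u**3 to lowest order — this is a cusp.
Classification: cusp.


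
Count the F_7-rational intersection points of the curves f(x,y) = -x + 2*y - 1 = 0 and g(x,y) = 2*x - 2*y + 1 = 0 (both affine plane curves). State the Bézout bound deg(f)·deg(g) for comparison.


Common zeros: {(0, 4)}; count = 1; Bézout bound = 1.

deg(f) = 1, deg(g) = 1, so Bézout bound = 1.
Scan x ∈ F_7. For each x, list the y ∈ F_7 with f(x, y) ≡ 0 and those with g(x, y) ≡ 0 (mod 7); the common zeros in that column are the intersection.
  x = 0: f ≡ 0 at y ∈ {4}; g ≡ 0 at y ∈ {4}; common: {4}.
  x = 1: f ≡ 0 at y ∈ {1}; g ≡ 0 at y ∈ {5}; common: ∅.
  x = 2: f ≡ 0 at y ∈ {5}; g ≡ 0 at y ∈ {6}; common: ∅.
  x = 3: f ≡ 0 at y ∈ {2}; g ≡ 0 at y ∈ {0}; common: ∅.
  x = 4: f ≡ 0 at y ∈ {6}; g ≡ 0 at y ∈ {1}; common: ∅.
  x = 5: f ≡ 0 at y ∈ {3}; g ≡ 0 at y ∈ {2}; common: ∅.
  x = 6: f ≡ 0 at y ∈ {0}; g ≡ 0 at y ∈ {3}; common: ∅.
Collecting: common zeros = {(0, 4)}, so the count is 1.
Comparison with the Bézout bound: 1 ≤ 1 = deg(f)·deg(g), as expected for curves with no common component (the bound is attained).


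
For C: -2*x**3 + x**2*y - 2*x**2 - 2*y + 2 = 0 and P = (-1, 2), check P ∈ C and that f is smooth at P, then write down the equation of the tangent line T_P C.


Tangent line at P: -6*x - y - 4 = 0.

Step 1: f(-1, 2) = 0, so P lies on C.
Step 2: partial derivatives
  f_x(x, y) = -6*x**2 + 2*x*y - 4*x, f_y(x, y) = x**2 - 2.
  f_x(P) = -6, f_y(P) = -1 (gradient nonzero, so P is smooth).
Step 3: tangent line at P: -6·(x − -1) + -1·(y − 2) = 0.
Expanding: -6*x - y - 4 = 0.


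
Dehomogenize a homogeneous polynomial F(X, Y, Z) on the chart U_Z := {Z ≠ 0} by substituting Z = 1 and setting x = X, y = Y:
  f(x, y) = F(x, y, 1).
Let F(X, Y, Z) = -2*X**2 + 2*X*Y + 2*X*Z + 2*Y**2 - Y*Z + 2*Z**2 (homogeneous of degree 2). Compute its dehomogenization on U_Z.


f(x, y) = -2*x**2 + 2*x*y + 2*x + 2*y**2 - y + 2

On U_Z we set Z = 1. Each monomial c·X^i·Y^j·Z^k in F becomes c·x^i·y^j·1^k = c·x^i·y^j.
Substituting Z = 1: F(X, Y, 1) = -2*x**2 + 2*x*y + 2*x + 2*y**2 - y + 2.
Note: deg(f) ≤ deg(F) = 2; strict inequality happens when F is divisible by Z (lost terms).


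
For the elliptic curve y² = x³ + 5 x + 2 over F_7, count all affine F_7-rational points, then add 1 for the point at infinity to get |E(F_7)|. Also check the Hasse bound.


Affine points = {(0, 3), (0, 4), (1, 1), (1, 6), (3, 3), (3, 4), (4, 3), (4, 4)}; affine count = 8; |E(F_7)| = 9.

Discriminant check: Δ ∝ 4a³ + 27b² = 4·5³ + 27·2² = 4·125 + 27·4 ≡ 6 (mod 7). Nonzero ⇒ E is nonsingular.
For each x ∈ F_7, compute rhs = x³ + 5·x + 2 mod 7, then count y ∈ F_7 with y² ≡ rhs.
  x = 0: rhs = 2, matching y values: 3, 4 (2 points).
  x = 1: rhs = 1, matching y values: 1, 6 (2 points).
  x = 2: rhs = 6, matching y values: none (0 points).
  x = 3: rhs = 2, matching y values: 3, 4 (2 points).
  x = 4: rhs = 2, matching y values: 3, 4 (2 points).
  x = 5: rhs = 5, matching y values: none (0 points).
  x = 6: rhs = 3, matching y values: none (0 points).
Total affine count: 8.
Full point count |E(F_7)| = 8 + 1 = 9.
Hasse bound: |9 − (7+1)| = |1| = 1 ≤ 2√7 ≈ 5.2915 ✓.


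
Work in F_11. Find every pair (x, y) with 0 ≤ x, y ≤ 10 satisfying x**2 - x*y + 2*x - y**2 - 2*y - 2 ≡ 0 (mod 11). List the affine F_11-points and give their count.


Affine F_11-points: {(3, 3), (4, 0), (4, 5), (5, 0), (5, 4), (8, 4), (8, 8), (9, 3), (9, 8), (10, 5)}; count = 10.

For each of the 121 pairs (x, y) ∈ F_11², evaluate f(x, y) mod 11. Record the zeros.
  x = 0: [0↦9, 1↦6, 2↦1, 3↦5, 4↦7, 5↦7, 6↦5, 7↦1, 8↦6, 9↦9, 10↦10]  zeros at y ∈ ∅
  x = 1: [0↦1, 1↦8, 2↦2, 3↦5, 4↦6, 5↦5, 6↦2, 7↦8, 8↦1, 9↦3, 10↦3]  zeros at y ∈ ∅
  x = 2: [0↦6, 1↦1, 2↦5, 3↦7, 4↦7, 5↦5, 6↦1, 7↦6, 8↦9, 9↦10, 10↦9]  zeros at y ∈ ∅
  x = 3: [0↦2, 1↦7, 2↦10, 3↦0, 4↦10, 5↦7, 6↦2, 7↦6, 8↦8, 9↦8, 10↦6]  zeros at y ∈ {3}
  x = 4: [0↦0, 1↦4, 2↦6, 3↦6, 4↦4, 5↦0, 6↦5, 7↦8, 8↦9, 9↦8, 10↦5]  zeros at y ∈ {0, 5}
  x = 5: [0↦0, 1↦3, 2↦4, 3↦3, 4↦0, 5↦6, 6↦10, 7↦1, 8↦1, 9↦10, 10↦6]  zeros at y ∈ {0, 4}
  x = 6: [0↦2, 1↦4, 2↦4, 3↦2, 4↦9, 5↦3, 6↦6, 7↦7, 8↦6, 9↦3, 10↦9]  zeros at y ∈ ∅
  x = 7: [0↦6, 1↦7, 2↦6, 3↦3, 4↦9, 5↦2, 6↦4, 7↦4, 8↦2, 9↦9, 10↦3]  zeros at y ∈ ∅
  x = 8: [0↦1, 1↦1, 2↦10, 3↦6, 4↦0, 5↦3, 6↦4, 7↦3, 8↦0, 9↦6, 10↦10]  zeros at y ∈ {4, 8}
  x = 9: [0↦9, 1↦8, 2↦5, 3↦0, 4↦4, 5↦6, 6↦6, 7↦4, 8↦0, 9↦5, 10↦8]  zeros at y ∈ {3, 8}
  x = 10: [0↦8, 1↦6, 2↦2, 3↦7, 4↦10, 5↦0, 6↦10, 7↦7, 8↦2, 9↦6, 10↦8]  zeros at y ∈ {5}
Collecting zeros: affine points = {(3, 3), (4, 0), (4, 5), (5, 0), (5, 4), (8, 4), (8, 8), (9, 3), (9, 8), (10, 5)}.
Total count |C(F_11)_aff| = 10.


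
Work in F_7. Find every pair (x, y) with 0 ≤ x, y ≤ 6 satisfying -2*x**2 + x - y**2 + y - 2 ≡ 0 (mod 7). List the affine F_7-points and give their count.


Affine F_7-points: {(0, 4), (2, 3), (2, 5), (4, 4), (5, 2), (5, 6), (6, 2), (6, 6)}; count = 8.

For each of the 49 pairs (x, y) ∈ F_7², evaluate f(x, y) mod 7. Record the zeros.
  x = 0: [0↦5, 1↦5, 2↦3, 3↦6, 4↦0, 5↦6, 6↦3]  zeros at y ∈ {4}
  x = 1: [0↦4, 1↦4, 2↦2, 3↦5, 4↦6, 5↦5, 6↦2]  zeros at y ∈ ∅
  x = 2: [0↦6, 1↦6, 2↦4, 3↦0, 4↦1, 5↦0, 6↦4]  zeros at y ∈ {3, 5}
  x = 3: [0↦4, 1↦4, 2↦2, 3↦5, 4↦6, 5↦5, 6↦2]  zeros at y ∈ ∅
  x = 4: [0↦5, 1↦5, 2↦3, 3↦6, 4↦0, 5↦6, 6↦3]  zeros at y ∈ {4}
  x = 5: [0↦2, 1↦2, 2↦0, 3↦3, 4↦4, 5↦3, 6↦0]  zeros at y ∈ {2, 6}
  x = 6: [0↦2, 1↦2, 2↦0, 3↦3, 4↦4, 5↦3, 6↦0]  zeros at y ∈ {2, 6}
Collecting zeros: affine points = {(0, 4), (2, 3), (2, 5), (4, 4), (5, 2), (5, 6), (6, 2), (6, 6)}.
Total count |C(F_7)_aff| = 8.


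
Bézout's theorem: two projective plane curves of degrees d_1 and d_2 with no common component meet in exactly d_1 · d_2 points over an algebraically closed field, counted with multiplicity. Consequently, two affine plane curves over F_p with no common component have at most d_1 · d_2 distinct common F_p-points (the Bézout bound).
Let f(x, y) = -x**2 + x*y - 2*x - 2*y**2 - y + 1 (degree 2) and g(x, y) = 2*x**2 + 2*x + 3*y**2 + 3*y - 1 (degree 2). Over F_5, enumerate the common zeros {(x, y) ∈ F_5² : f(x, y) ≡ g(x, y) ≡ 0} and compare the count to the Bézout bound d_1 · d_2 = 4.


Common zeros: {(0, 3)}; count = 1; Bézout bound = 4.

deg(f) = 2, deg(g) = 2, so Bézout bound = 4.
Scan x ∈ F_5. For each x, list the y ∈ F_5 with f(x, y) ≡ 0 and those with g(x, y) ≡ 0 (mod 5); the common zeros in that column are the intersection.
  x = 0: f ≡ 0 at y ∈ {3, 4}; g ≡ 0 at y ∈ {1, 3}; common: {3}.
  x = 1: f ≡ 0 at y ∈ {2, 3}; g ≡ 0 at y ∈ ∅; common: ∅.
  x = 2: f ≡ 0 at y ∈ {4}; g ≡ 0 at y ∈ ∅; common: ∅.
  x = 3: f ≡ 0 at y ∈ ∅; g ≡ 0 at y ∈ ∅; common: ∅.
  x = 4: f ≡ 0 at y ∈ {2}; g ≡ 0 at y ∈ {1, 3}; common: ∅.
Collecting: common zeros = {(0, 3)}, so the count is 1.
Comparison with the Bézout bound: 1 ≤ 4 = deg(f)·deg(g), as expected for curves with no common component (the affine F_5-count falls short of the bound because intersections may lie at infinity, over extension fields, or carry multiplicity).


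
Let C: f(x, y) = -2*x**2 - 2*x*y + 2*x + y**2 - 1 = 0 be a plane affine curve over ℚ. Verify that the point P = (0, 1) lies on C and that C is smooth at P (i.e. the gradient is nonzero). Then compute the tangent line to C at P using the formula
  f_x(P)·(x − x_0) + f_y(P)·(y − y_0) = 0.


Tangent line at P: 2*y - 2 = 0.

Step 1: f(0, 1) = 0, so P lies on C.
Step 2: partial derivatives
  f_x(x, y) = -4*x - 2*y + 2, f_y(x, y) = -2*x + 2*y.
  f_x(P) = 0, f_y(P) = 2 (gradient nonzero, so P is smooth).
Step 3: tangent line at P: 0·(x − 0) + 2·(y − 1) = 0.
Expanding: 2*y - 2 = 0.


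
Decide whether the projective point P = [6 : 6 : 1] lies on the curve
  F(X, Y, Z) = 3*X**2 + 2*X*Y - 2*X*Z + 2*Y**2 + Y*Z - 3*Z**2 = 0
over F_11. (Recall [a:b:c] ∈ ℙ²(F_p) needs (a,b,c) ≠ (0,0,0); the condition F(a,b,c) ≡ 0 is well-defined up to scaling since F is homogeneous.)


F(6,6,1) ≡ 1 (mod 11); P is NOT on the curve.

Evaluate F(6, 6, 1) term-by-term (mod 11).
  3*X**2 ↦ 3·36·1·1 = 108
  2*X*Y ↦ 2·6·6·1 = 72
  -2*X*Z ↦ -2·6·1·1 = -12
  2*Y**2 ↦ 2·1·36·1 = 72
  Y*Z ↦ 1·1·6·1 = 6
  -3*Z**2 ↦ -3·1·1·1 = -3
Sum: F(6, 6, 1) = (108) + (72) + (-12) + (72) + (6) + (-3) = 243.
Reducing mod 11: 243 ≡ 1 (mod 11).
Since F(a, b, c) ≡ 1 ≠ 0 (mod 11), P does NOT lie on the curve.


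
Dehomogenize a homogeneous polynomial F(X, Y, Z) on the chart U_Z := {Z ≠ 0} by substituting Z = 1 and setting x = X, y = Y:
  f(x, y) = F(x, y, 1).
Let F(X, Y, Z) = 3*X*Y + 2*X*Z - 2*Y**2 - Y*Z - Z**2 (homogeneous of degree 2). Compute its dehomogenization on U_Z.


f(x, y) = 3*x*y + 2*x - 2*y**2 - y - 1

On U_Z we set Z = 1. Each monomial c·X^i·Y^j·Z^k in F becomes c·x^i·y^j·1^k = c·x^i·y^j.
Substituting Z = 1: F(X, Y, 1) = 3*x*y + 2*x - 2*y**2 - y - 1.
Note: deg(f) ≤ deg(F) = 2; strict inequality happens when F is divisible by Z (lost terms).


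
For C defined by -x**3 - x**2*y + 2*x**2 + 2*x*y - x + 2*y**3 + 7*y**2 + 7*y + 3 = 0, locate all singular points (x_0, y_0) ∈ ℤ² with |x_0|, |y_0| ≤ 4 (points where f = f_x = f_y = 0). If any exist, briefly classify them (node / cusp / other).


Singular points: {(1, -1)}; classification: cusp.

Compute partial derivatives:
  f_x = -3*x**2 - 2*x*y + 4*x + 2*y - 1.
  f_y = -x**2 + 2*x + 6*y**2 + 14*y + 7.
Scan x_0 ∈ {−4, ..., 4}. For each x_0, f_y(x_0, y) is a polynomial in y; find its integer roots y ∈ {−4, ..., 4}, then test f_x and f at those candidates.
  x = -4: f_y(-4, y) = 6*y**2 + 14*y - 17; no integer root y with |y| ≤ 4.
  x = -3: f_y(-3, y) = 6*y**2 + 14*y - 8; no integer root y with |y| ≤ 4.
  x = -2: f_y(-2, y) = 6*y**2 + 14*y - 1; no integer root y with |y| ≤ 4.
  x = -1: f_y(-1, y) = 6*y**2 + 14*y + 4; vanishes at y ∈ {-2}. (-1, -2): f_x = -16 ≠ 0.
  x = 0: f_y(0, y) = 6*y**2 + 14*y + 7; no integer root y with |y| ≤ 4.
  x = 1: f_y(1, y) = 6*y**2 + 14*y + 8; vanishes at y ∈ {-1}. (1, -1): f_x = 0, f = 0 — SINGULAR.
  x = 2: f_y(2, y) = 6*y**2 + 14*y + 7; no integer root y with |y| ≤ 4.
  x = 3: f_y(3, y) = 6*y**2 + 14*y + 4; vanishes at y ∈ {-2}. (3, -2): f_x = -8 ≠ 0.
  x = 4: f_y(4, y) = 6*y**2 + 14*y - 1; no integer root y with |y| ≤ 4.
Only singular point on the grid: (1, -1).
Classify: substitute x = 1 + u, y = -1 + v and expand: f = -u**3 - u**2*v + 2*v**3 + v**2.
No constant or linear terms (consistent with a singular point). Quadratic part: v**2. Cubic part: -u**3 - u**2*v + 2*v**3.
The quadratic part v**2 is a perfect square, so there is a single (double) tangent line v = 0, i.e. y = -1. Restricting the cubic part to that line (v = 0) leaves -u**3 ≠ 0, so f is not divisible by v and the branch is v² ≈ u**3 to lowest order — this is a cusp.
Classification: cusp.


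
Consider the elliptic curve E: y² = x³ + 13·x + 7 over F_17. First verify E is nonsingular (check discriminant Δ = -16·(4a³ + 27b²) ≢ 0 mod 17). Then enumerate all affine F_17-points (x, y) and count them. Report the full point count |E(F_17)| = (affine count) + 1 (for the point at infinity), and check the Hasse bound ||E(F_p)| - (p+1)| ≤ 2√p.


Affine points = {(1, 2), (1, 15), (4, 2), (4, 15), (7, 4), (7, 13), (10, 7), (10, 10), (11, 6), (11, 11), (12, 2), (12, 15), (14, 3), (14, 14)}; affine count = 14; |E(F_17)| = 15.

Discriminant check: Δ ∝ 4a³ + 27b² = 4·13³ + 27·7² = 4·2197 + 27·49 ≡ 13 (mod 17). Nonzero ⇒ E is nonsingular.
For each x ∈ F_17, compute rhs = x³ + 13·x + 7 mod 17, then count y ∈ F_17 with y² ≡ rhs.
  x = 0: rhs = 7, matching y values: none (0 points).
  x = 1: rhs = 4, matching y values: 2, 15 (2 points).
  x = 2: rhs = 7, matching y values: none (0 points).
  x = 3: rhs = 5, matching y values: none (0 points).
  x = 4: rhs = 4, matching y values: 2, 15 (2 points).
  x = 5: rhs = 10, matching y values: none (0 points).
  x = 6: rhs = 12, matching y values: none (0 points).
  x = 7: rhs = 16, matching y values: 4, 13 (2 points).
  x = 8: rhs = 11, matching y values: none (0 points).
  x = 9: rhs = 3, matching y values: none (0 points).
  x = 10: rhs = 15, matching y values: 7, 10 (2 points).
  x = 11: rhs = 2, matching y values: 6, 11 (2 points).
  x = 12: rhs = 4, matching y values: 2, 15 (2 points).
  x = 13: rhs = 10, matching y values: none (0 points).
  x = 14: rhs = 9, matching y values: 3, 14 (2 points).
  x = 15: rhs = 7, matching y values: none (0 points).
  x = 16: rhs = 10, matching y values: none (0 points).
Total affine count: 14.
Full point count |E(F_17)| = 14 + 1 = 15.
Hasse bound: |15 − (17+1)| = |-3| = 3 ≤ 2√17 ≈ 8.2462 ✓.


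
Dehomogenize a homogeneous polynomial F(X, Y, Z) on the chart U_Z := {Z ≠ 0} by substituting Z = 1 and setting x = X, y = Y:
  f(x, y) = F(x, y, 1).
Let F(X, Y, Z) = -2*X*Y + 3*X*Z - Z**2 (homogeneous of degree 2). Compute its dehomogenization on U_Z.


f(x, y) = -2*x*y + 3*x - 1

On U_Z we set Z = 1. Each monomial c·X^i·Y^j·Z^k in F becomes c·x^i·y^j·1^k = c·x^i·y^j.
Substituting Z = 1: F(X, Y, 1) = -2*x*y + 3*x - 1.
Note: deg(f) ≤ deg(F) = 2; strict inequality happens when F is divisible by Z (lost terms).


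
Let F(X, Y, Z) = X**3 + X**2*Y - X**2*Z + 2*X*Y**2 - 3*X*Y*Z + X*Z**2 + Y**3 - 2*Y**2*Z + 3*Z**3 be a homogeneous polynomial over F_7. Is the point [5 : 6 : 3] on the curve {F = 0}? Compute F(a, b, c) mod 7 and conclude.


F(5,6,3) ≡ 3 (mod 7); P is NOT on the curve.

Evaluate F(5, 6, 3) term-by-term (mod 7).
  X**3 ↦ 1·125·1·1 = 125
  X**2*Y ↦ 1·25·6·1 = 150
  -X**2*Z ↦ -1·25·1·3 = -75
  2*X*Y**2 ↦ 2·5·36·1 = 360
  -3*X*Y*Z ↦ -3·5·6·3 = -270
  X*Z**2 ↦ 1·5·1·9 = 45
  Y**3 ↦ 1·1·216·1 = 216
  -2*Y**2*Z ↦ -2·1·36·3 = -216
  3*Z**3 ↦ 3·1·1·27 = 81
Sum: F(5, 6, 3) = (125) + (150) + (-75) + (360) + (-270) + (45) + (216) + (-216) + (81) = 416.
Reducing mod 7: 416 ≡ 3 (mod 7).
Since F(a, b, c) ≡ 3 ≠ 0 (mod 7), P does NOT lie on the curve.


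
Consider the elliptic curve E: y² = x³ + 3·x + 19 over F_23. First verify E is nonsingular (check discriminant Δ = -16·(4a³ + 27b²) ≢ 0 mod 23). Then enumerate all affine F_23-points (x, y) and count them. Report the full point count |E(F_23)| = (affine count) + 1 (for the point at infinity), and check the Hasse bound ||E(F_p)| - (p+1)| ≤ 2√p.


Affine points = {(1, 0), (3, 3), (3, 20), (4, 7), (4, 16), (6, 0), (8, 7), (8, 16), (9, 4), (9, 19), (11, 7), (11, 16), (12, 9), (12, 14), (13, 1), (13, 22), (15, 9), (15, 14), (16, 0), (19, 9), (19, 14), (20, 11), (20, 12)}; affine count = 23; |E(F_23)| = 24.

Discriminant check: Δ ∝ 4a³ + 27b² = 4·3³ + 27·19² = 4·27 + 27·361 ≡ 11 (mod 23). Nonzero ⇒ E is nonsingular.
For each x ∈ F_23, compute rhs = x³ + 3·x + 19 mod 23, then count y ∈ F_23 with y² ≡ rhs.
  x = 0: rhs = 19, matching y values: none (0 points).
  x = 1: rhs = 0, matching y values: 0 (1 points).
  x = 2: rhs = 10, matching y values: none (0 points).
  x = 3: rhs = 9, matching y values: 3, 20 (2 points).
  x = 4: rhs = 3, matching y values: 7, 16 (2 points).
  x = 5: rhs = 21, matching y values: none (0 points).
  x = 6: rhs = 0, matching y values: 0 (1 points).
  x = 7: rhs = 15, matching y values: none (0 points).
  x = 8: rhs = 3, matching y values: 7, 16 (2 points).
  x = 9: rhs = 16, matching y values: 4, 19 (2 points).
  x = 10: rhs = 14, matching y values: none (0 points).
  x = 11: rhs = 3, matching y values: 7, 16 (2 points).
  x = 12: rhs = 12, matching y values: 9, 14 (2 points).
  x = 13: rhs = 1, matching y values: 1, 22 (2 points).
  x = 14: rhs = 22, matching y values: none (0 points).
  x = 15: rhs = 12, matching y values: 9, 14 (2 points).
  x = 16: rhs = 0, matching y values: 0 (1 points).
  x = 17: rhs = 15, matching y values: none (0 points).
  x = 18: rhs = 17, matching y values: none (0 points).
  x = 19: rhs = 12, matching y values: 9, 14 (2 points).
  x = 20: rhs = 6, matching y values: 11, 12 (2 points).
  x = 21: rhs = 5, matching y values: none (0 points).
  x = 22: rhs = 15, matching y values: none (0 points).
Total affine count: 23.
Full point count |E(F_23)| = 23 + 1 = 24.
Hasse bound: |24 − (23+1)| = |0| = 0 ≤ 2√23 ≈ 9.5917 ✓.


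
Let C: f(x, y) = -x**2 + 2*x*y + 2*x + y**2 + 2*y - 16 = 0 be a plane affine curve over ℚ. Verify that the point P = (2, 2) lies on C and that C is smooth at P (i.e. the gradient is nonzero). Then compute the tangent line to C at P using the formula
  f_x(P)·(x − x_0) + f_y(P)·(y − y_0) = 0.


Tangent line at P: 2*x + 10*y - 24 = 0.

Step 1: f(2, 2) = 0, so P lies on C.
Step 2: partial derivatives
  f_x(x, y) = -2*x + 2*y + 2, f_y(x, y) = 2*x + 2*y + 2.
  f_x(P) = 2, f_y(P) = 10 (gradient nonzero, so P is smooth).
Step 3: tangent line at P: 2·(x − 2) + 10·(y − 2) = 0.
Expanding: 2*x + 10*y - 24 = 0.


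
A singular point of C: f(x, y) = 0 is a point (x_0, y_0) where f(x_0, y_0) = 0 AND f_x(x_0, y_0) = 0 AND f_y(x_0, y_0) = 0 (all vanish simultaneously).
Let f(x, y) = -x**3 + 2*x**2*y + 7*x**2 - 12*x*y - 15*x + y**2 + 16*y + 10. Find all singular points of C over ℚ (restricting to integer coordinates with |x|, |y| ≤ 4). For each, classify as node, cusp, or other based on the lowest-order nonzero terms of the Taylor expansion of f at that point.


Singular points: {(3, 1)}; classification: cusp.

Compute partial derivatives:
  f_x = -3*x**2 + 4*x*y + 14*x - 12*y - 15.
  f_y = 2*x**2 - 12*x + 2*y + 16.
Scan x_0 ∈ {−4, ..., 4}. For each x_0, f_y(x_0, y) is a polynomial in y; find its integer roots y ∈ {−4, ..., 4}, then test f_x and f at those candidates.
  x = -4: f_y(-4, y) = 2*y + 96; no integer root y with |y| ≤ 4.
  x = -3: f_y(-3, y) = 2*y + 70; no integer root y with |y| ≤ 4.
  x = -2: f_y(-2, y) = 2*y + 48; no integer root y with |y| ≤ 4.
  x = -1: f_y(-1, y) = 2*y + 30; no integer root y with |y| ≤ 4.
  x = 0: f_y(0, y) = 2*y + 16; no integer root y with |y| ≤ 4.
  x = 1: f_y(1, y) = 2*y + 6; vanishes at y ∈ {-3}. (1, -3): f_x = 20 ≠ 0.
  x = 2: f_y(2, y) = 2*y; vanishes at y ∈ {0}. (2, 0): f_x = 1 ≠ 0.
  x = 3: f_y(3, y) = 2*y - 2; vanishes at y ∈ {1}. (3, 1): f_x = 0, f = 0 — SINGULAR.
  x = 4: f_y(4, y) = 2*y; vanishes at y ∈ {0}. (4, 0): f_x = -7 ≠ 0.
Only singular point on the grid: (3, 1).
Classify: substitute x = 3 + u, y = 1 + v and expand: f = -u**3 + 2*u**2*v + v**2.
No constant or linear terms (consistent with a singular point). Quadratic part: v**2. Cubic part: -u**3 + 2*u**2*v.
The quadratic part v**2 is a perfect square, so there is a single (double) tangent line v = 0, i.e. y = 1. Restricting the cubic part to that line (v = 0) leaves -u**3 ≠ 0, so f is not divisible by v and the branch is v² ≈ u**3 to lowest order — this is a cusp.
Classification: cusp.
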